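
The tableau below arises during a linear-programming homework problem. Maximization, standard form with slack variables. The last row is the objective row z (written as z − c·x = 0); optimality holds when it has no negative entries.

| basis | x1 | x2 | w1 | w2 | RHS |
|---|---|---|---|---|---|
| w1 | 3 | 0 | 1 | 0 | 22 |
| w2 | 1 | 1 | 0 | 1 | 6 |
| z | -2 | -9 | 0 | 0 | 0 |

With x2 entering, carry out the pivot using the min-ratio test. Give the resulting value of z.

54

Ratio test on column x2 — row 1: entry 0 ≤ 0; row 2: 6/1 = 6. Minimum is 6 at row 2 (w2 leaves); pivot element 1.
Pivot on row 2; the z-row RHS becomes 0 − (-9)·6 = 54.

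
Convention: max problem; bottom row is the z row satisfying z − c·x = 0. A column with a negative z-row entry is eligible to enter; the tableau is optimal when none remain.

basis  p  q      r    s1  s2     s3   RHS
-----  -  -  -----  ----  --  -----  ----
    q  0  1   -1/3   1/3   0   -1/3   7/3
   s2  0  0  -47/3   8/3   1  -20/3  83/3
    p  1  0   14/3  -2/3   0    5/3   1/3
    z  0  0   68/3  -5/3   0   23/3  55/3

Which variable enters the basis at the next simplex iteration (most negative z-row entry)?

s1

Negative z-row entries: s1: -5/3.
The most negative is -5/3 in column s1, so s1 enters.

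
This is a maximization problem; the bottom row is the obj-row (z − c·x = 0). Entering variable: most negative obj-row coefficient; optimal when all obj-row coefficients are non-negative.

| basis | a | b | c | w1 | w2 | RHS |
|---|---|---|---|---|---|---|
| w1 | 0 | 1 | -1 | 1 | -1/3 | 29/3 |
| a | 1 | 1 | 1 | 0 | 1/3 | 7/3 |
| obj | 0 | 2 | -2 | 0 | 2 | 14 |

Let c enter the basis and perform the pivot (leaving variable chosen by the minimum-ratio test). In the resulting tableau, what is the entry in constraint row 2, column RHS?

Ratio test on column c — row 1: entry -1 ≤ 0; row 2: (7/3)/1 = 7/3. Minimum is 7/3 at row 2 (a leaves); pivot element 1.
Divide row 2 by 1; eliminate column c from the other rows.
In the new row 2, the RHS entry is the old entry divided by the pivot: (7/3)/1 = 7/3.

7/3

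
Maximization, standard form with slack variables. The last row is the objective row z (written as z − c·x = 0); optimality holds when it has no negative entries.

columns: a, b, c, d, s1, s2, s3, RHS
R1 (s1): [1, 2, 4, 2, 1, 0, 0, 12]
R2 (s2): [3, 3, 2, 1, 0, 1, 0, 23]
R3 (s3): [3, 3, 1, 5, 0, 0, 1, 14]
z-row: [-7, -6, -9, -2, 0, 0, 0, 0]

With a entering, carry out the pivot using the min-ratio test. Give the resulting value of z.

Ratio test on column a — row 1: 12/1 = 12; row 2: 23/3 = 23/3; row 3: 14/3 = 14/3. Minimum is 14/3 at row 3 (s3 leaves); pivot element 3.
Pivot on row 3; the z-row RHS becomes 0 − (-7)·(14/3) = 98/3.

98/3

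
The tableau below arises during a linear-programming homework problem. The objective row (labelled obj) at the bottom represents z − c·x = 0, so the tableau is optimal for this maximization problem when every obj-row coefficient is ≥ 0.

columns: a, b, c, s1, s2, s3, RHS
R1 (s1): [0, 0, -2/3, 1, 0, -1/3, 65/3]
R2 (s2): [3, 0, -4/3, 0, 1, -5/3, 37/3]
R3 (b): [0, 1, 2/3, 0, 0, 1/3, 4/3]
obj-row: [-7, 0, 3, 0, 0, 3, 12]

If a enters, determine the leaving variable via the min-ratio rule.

Column a entries and ratios — s1: 0 ≤ 0, skip; s2: (37/3)/3 = 37/9; b: 0 ≤ 0, skip.
Smallest ratio is 37/9 in the row of s2, so s2 leaves.

s2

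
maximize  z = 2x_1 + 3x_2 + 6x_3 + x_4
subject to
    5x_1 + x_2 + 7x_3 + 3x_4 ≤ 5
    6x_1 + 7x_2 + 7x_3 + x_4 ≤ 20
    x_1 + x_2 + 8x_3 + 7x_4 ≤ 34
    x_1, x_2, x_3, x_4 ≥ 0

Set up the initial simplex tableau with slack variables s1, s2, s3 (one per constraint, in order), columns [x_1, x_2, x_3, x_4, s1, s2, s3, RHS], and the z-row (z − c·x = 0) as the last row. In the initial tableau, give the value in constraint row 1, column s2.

Slack s2 belongs to constraint 2; its column is the unit vector e_2, so the entry in row 1 is 0.

0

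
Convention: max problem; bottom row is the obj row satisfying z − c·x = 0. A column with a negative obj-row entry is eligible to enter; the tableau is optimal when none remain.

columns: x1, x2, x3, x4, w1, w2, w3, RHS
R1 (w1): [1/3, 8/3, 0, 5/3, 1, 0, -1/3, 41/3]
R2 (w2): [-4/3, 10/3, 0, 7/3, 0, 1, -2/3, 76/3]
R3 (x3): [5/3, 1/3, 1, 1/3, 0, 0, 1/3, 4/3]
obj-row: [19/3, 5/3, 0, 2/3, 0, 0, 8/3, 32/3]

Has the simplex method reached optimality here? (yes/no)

Every obj-row coefficient is ≥ 0, so the tableau is optimal.

yes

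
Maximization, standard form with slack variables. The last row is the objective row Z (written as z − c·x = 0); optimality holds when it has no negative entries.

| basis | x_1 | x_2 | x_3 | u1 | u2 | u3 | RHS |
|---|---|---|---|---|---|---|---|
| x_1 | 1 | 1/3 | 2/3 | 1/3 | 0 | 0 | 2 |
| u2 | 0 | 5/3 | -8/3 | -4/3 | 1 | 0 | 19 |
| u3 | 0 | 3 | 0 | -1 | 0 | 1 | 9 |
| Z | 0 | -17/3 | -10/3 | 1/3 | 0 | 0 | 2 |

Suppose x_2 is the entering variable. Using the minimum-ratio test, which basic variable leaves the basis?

u3

Column x_2 entries and ratios — x_1: 2/(1/3) = 6; u2: 19/(5/3) = 57/5; u3: 9/3 = 3.
Smallest ratio is 3 in the row of u3, so u3 leaves.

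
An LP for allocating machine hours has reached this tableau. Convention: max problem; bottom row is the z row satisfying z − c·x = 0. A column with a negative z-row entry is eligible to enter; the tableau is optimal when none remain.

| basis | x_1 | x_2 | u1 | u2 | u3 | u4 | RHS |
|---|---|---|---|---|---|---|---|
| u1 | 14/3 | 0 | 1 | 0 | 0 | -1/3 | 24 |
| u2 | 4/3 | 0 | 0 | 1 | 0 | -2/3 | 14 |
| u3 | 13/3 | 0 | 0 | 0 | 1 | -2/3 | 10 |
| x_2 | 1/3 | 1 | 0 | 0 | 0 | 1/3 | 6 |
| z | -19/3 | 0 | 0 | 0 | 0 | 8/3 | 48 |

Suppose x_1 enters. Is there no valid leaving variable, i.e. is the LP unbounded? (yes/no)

no

Column x_1 has positive entries in row(s) 1, 2, 3, 4, so the ratio test bounds it — not unbounded.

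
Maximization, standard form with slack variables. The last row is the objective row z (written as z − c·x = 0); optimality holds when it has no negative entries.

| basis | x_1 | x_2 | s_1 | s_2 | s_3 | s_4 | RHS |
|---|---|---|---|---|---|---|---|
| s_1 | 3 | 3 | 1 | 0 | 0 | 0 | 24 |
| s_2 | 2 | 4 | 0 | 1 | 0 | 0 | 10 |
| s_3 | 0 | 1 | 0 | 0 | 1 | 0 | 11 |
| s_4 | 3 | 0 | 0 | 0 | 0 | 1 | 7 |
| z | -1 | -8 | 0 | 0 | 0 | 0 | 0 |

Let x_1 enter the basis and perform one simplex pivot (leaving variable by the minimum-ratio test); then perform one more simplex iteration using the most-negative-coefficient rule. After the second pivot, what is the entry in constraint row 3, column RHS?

Ratio test on column x_1 — row 1: 24/3 = 8; row 2: 10/2 = 5; row 3: entry 0 ≤ 0; row 4: 7/3 = 7/3. Minimum is 7/3 at row 4 (s_4 leaves); pivot element 3.
Divide row 4 by 3; eliminate column x_1 from the other rows.
Second iteration: most negative z-row entry is -8 in column x_2, so x_2 enters.
Ratio test on column x_2 — row 1: 17/3 = 17/3; row 2: (16/3)/4 = 4/3; row 3: 11/1 = 11; row 4: entry 0 ≤ 0. Minimum is 4/3 at row 2 (s_2 leaves); pivot element 4.
Divide row 2 by 4; eliminate column x_2 from the other rows.
After both pivots, the entry at constraint row 3, column RHS is 29/3.

29/3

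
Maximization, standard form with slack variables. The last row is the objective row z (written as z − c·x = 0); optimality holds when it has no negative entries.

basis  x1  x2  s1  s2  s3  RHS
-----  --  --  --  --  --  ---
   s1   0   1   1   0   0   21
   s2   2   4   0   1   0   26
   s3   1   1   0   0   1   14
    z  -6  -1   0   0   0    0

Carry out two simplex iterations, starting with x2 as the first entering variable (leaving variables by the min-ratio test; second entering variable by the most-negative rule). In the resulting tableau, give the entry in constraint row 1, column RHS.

21

Ratio test on column x2 — row 1: 21/1 = 21; row 2: 26/4 = 13/2; row 3: 14/1 = 14. Minimum is 13/2 at row 2 (s2 leaves); pivot element 4.
Divide row 2 by 4; eliminate column x2 from the other rows.
Second iteration: most negative z-row entry is -11/2 in column x1, so x1 enters.
Ratio test on column x1 — row 1: entry -1/2 ≤ 0; row 2: (13/2)/(1/2) = 13; row 3: (15/2)/(1/2) = 15. Minimum is 13 at row 2 (x2 leaves); pivot element 1/2.
Divide row 2 by 1/2; eliminate column x1 from the other rows.
After both pivots, the entry at constraint row 1, column RHS is 21.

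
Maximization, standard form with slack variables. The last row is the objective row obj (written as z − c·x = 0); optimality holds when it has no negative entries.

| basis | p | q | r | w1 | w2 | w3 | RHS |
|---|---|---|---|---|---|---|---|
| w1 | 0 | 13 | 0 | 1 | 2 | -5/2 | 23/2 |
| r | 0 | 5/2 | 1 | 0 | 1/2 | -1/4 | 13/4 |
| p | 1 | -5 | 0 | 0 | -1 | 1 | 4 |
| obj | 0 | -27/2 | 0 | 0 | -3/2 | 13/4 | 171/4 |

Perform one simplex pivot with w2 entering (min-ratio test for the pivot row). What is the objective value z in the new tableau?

Ratio test on column w2 — row 1: (23/2)/2 = 23/4; row 2: (13/4)/(1/2) = 13/2; row 3: entry -1 ≤ 0. Minimum is 23/4 at row 1 (w1 leaves); pivot element 2.
Pivot on row 1; the obj-row RHS becomes 171/4 − (-3/2)·(23/4) = 411/8.

411/8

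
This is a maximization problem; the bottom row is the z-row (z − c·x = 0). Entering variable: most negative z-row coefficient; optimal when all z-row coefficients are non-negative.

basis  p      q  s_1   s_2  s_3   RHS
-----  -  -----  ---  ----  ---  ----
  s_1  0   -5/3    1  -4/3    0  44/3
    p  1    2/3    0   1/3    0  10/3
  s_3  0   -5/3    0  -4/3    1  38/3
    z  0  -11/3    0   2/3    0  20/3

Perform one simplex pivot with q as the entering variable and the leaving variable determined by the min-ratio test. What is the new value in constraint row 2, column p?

3/2

Ratio test on column q — row 1: entry -5/3 ≤ 0; row 2: (10/3)/(2/3) = 5; row 3: entry -5/3 ≤ 0. Minimum is 5 at row 2 (p leaves); pivot element 2/3.
Divide row 2 by 2/3; eliminate column q from the other rows.
In the new row 2, the p entry is the old entry divided by the pivot: 1/(2/3) = 3/2.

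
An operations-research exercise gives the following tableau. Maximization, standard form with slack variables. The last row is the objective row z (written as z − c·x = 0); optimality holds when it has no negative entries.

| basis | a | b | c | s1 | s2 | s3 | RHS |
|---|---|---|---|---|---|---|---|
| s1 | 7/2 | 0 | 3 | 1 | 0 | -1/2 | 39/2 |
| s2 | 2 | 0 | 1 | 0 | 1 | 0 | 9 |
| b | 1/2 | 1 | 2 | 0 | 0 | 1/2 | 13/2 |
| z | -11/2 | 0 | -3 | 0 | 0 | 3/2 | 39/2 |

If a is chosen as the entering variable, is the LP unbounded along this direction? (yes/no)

no

Column a has positive entries in row(s) 1, 2, 3, so the ratio test bounds it — not unbounded.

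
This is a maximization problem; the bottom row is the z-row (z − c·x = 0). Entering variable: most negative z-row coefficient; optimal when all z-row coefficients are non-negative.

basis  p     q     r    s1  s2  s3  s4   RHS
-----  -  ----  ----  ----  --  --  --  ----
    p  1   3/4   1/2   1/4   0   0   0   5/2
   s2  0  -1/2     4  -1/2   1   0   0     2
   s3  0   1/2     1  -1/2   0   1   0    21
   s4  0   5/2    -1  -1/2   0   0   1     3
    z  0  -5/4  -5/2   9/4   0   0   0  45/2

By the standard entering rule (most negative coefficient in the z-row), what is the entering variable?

Negative z-row entries: q: -5/4, r: -5/2.
The most negative is -5/2 in column r, so r enters.

r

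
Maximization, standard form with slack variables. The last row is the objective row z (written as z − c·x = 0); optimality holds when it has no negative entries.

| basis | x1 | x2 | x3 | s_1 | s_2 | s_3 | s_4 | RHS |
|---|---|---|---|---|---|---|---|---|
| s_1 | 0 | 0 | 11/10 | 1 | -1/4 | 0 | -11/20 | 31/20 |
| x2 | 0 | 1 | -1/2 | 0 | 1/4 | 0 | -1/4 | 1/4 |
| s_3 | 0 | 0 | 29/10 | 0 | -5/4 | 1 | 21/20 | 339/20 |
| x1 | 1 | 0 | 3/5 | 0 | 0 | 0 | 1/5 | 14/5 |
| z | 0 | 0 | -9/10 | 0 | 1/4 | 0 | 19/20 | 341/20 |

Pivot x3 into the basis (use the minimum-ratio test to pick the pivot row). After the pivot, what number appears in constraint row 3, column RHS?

283/22

Ratio test on column x3 — row 1: (31/20)/(11/10) = 31/22; row 2: entry -1/2 ≤ 0; row 3: (339/20)/(29/10) = 339/58; row 4: (14/5)/(3/5) = 14/3. Minimum is 31/22 at row 1 (s_1 leaves); pivot element 11/10.
Divide row 1 by 11/10; eliminate column x3 from the other rows.
Row 3 update in column RHS: 339/20 − (29/10)·(31/22) = 283/22.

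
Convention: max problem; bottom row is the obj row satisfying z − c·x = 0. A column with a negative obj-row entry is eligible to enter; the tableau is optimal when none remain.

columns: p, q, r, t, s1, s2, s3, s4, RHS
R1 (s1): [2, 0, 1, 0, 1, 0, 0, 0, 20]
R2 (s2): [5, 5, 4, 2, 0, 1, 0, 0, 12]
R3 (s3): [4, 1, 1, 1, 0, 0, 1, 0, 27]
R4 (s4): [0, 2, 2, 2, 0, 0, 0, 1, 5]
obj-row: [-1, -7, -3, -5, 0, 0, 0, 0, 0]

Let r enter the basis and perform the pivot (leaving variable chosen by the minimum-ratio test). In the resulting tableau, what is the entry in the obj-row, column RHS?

Ratio test on column r — row 1: 20/1 = 20; row 2: 12/4 = 3; row 3: 27/1 = 27; row 4: 5/2 = 5/2. Minimum is 5/2 at row 4 (s4 leaves); pivot element 2.
Divide row 4 by 2; eliminate column r from the other rows.
obj-row update in column RHS: 0 − (-3)·(5/2) = 15/2.

15/2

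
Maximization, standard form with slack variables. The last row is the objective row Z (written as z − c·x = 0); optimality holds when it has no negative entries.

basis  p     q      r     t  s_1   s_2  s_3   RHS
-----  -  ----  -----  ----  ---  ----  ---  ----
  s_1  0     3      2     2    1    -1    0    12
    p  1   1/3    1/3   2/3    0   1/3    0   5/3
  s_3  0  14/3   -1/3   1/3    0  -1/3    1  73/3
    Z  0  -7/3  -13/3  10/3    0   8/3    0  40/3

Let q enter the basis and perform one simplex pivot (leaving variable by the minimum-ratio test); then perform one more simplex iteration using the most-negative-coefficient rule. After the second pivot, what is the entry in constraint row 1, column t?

Ratio test on column q — row 1: 12/3 = 4; row 2: (5/3)/(1/3) = 5; row 3: (73/3)/(14/3) = 73/14. Minimum is 4 at row 1 (s_1 leaves); pivot element 3.
Divide row 1 by 3; eliminate column q from the other rows.
Second iteration: most negative Z-row entry is -25/9 in column r, so r enters.
Ratio test on column r — row 1: 4/(2/3) = 6; row 2: (1/3)/(1/9) = 3; row 3: entry -31/9 ≤ 0. Minimum is 3 at row 2 (p leaves); pivot element 1/9.
Divide row 2 by 1/9; eliminate column r from the other rows.
After both pivots, the entry at constraint row 1, column t is -2.

-2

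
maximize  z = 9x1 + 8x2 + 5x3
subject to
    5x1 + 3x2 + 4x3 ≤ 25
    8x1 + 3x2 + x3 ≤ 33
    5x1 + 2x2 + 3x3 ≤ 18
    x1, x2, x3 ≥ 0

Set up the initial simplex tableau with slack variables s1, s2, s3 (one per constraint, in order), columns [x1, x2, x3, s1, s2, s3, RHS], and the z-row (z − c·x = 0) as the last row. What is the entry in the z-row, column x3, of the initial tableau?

The z-row carries the negated objective coefficients: the x3 entry is -5.

-5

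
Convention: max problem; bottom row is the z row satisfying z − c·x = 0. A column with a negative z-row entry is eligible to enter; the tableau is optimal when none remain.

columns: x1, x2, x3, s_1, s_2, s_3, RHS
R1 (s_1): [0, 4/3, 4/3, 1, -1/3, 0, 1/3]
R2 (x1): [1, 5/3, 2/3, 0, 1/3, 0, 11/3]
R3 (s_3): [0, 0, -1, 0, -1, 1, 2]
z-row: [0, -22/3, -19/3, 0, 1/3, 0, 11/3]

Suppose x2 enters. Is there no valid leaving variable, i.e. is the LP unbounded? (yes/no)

Column x2 has positive entries in row(s) 1, 2, so the ratio test bounds it — not unbounded.

no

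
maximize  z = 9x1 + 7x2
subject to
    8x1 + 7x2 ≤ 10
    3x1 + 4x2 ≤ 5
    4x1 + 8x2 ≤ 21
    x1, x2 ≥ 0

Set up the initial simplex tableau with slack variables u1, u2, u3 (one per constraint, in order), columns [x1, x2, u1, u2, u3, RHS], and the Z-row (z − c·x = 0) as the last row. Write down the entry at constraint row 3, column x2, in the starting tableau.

8

Constraint 3 has coefficient 8 on x2.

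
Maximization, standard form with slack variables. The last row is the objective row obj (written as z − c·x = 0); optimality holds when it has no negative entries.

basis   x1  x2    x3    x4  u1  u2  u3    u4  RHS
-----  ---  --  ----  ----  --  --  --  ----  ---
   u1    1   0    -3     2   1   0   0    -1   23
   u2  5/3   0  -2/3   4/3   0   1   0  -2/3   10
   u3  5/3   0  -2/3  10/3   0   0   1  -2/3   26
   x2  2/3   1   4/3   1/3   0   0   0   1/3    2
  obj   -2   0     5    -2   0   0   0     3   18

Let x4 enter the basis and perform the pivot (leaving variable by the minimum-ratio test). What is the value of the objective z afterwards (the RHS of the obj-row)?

30

Ratio test on column x4 — row 1: 23/2 = 23/2; row 2: 10/(4/3) = 15/2; row 3: 26/(10/3) = 39/5; row 4: 2/(1/3) = 6. Minimum is 6 at row 4 (x2 leaves); pivot element 1/3.
Pivot on row 4; the obj-row RHS becomes 18 − (-2)·6 = 30.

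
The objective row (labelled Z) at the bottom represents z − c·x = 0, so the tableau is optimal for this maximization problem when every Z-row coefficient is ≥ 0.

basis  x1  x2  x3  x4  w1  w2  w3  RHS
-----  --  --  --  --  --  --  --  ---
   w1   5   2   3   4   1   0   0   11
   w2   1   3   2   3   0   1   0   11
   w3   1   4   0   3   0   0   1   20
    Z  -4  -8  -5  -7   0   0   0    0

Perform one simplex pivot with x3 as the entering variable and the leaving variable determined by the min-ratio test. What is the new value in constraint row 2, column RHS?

Ratio test on column x3 — row 1: 11/3 = 11/3; row 2: 11/2 = 11/2; row 3: entry 0 ≤ 0. Minimum is 11/3 at row 1 (w1 leaves); pivot element 3.
Divide row 1 by 3; eliminate column x3 from the other rows.
Row 2 update in column RHS: 11 − 2·(11/3) = 11/3.

11/3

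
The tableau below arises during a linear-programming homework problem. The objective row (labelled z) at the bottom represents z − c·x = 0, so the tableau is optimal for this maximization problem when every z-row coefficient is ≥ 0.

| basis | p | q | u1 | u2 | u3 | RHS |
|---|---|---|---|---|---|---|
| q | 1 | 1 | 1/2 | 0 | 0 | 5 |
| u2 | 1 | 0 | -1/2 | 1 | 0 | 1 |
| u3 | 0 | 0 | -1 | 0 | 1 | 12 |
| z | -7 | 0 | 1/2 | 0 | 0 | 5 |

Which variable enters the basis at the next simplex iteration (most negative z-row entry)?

p

Negative z-row entries: p: -7.
The most negative is -7 in column p, so p enters.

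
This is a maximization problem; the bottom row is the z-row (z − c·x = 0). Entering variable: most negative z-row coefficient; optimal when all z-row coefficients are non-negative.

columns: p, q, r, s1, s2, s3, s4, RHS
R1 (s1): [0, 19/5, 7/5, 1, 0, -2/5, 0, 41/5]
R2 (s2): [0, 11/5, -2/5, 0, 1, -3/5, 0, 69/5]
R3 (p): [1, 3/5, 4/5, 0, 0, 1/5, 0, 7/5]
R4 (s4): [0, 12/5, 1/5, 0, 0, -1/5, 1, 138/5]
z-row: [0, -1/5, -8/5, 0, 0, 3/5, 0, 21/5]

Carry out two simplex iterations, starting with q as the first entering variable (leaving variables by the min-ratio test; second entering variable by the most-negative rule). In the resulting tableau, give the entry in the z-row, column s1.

Ratio test on column q — row 1: (41/5)/(19/5) = 41/19; row 2: (69/5)/(11/5) = 69/11; row 3: (7/5)/(3/5) = 7/3; row 4: (138/5)/(12/5) = 23/2. Minimum is 41/19 at row 1 (s1 leaves); pivot element 19/5.
Divide row 1 by 19/5; eliminate column q from the other rows.
Second iteration: most negative z-row entry is -29/19 in column r, so r enters.
Ratio test on column r — row 1: (41/19)/(7/19) = 41/7; row 2: entry -23/19 ≤ 0; row 3: (2/19)/(11/19) = 2/11; row 4: entry -13/19 ≤ 0. Minimum is 2/11 at row 3 (p leaves); pivot element 11/19.
Divide row 3 by 11/19; eliminate column r from the other rows.
After both pivots, the entry at the z-row, column s1 is -4/11.

-4/11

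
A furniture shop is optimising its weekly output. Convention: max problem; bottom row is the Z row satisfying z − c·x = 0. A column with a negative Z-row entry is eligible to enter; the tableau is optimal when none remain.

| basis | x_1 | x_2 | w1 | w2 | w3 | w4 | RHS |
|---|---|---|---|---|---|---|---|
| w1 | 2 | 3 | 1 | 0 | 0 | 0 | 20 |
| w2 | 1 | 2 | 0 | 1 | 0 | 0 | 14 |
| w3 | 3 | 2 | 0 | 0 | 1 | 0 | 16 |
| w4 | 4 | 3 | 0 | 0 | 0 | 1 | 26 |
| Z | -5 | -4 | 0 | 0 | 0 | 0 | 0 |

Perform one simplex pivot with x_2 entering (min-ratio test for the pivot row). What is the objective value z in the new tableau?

Ratio test on column x_2 — row 1: 20/3 = 20/3; row 2: 14/2 = 7; row 3: 16/2 = 8; row 4: 26/3 = 26/3. Minimum is 20/3 at row 1 (w1 leaves); pivot element 3.
Pivot on row 1; the Z-row RHS becomes 0 − (-4)·(20/3) = 80/3.

80/3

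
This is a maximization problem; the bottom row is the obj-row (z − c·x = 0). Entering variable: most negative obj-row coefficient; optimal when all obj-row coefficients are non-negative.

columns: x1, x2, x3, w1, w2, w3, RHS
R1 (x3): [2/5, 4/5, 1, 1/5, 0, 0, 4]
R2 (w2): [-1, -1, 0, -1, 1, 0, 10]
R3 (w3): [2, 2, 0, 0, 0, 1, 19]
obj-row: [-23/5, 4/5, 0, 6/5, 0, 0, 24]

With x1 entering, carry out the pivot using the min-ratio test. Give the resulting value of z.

677/10

Ratio test on column x1 — row 1: 4/(2/5) = 10; row 2: entry -1 ≤ 0; row 3: 19/2 = 19/2. Minimum is 19/2 at row 3 (w3 leaves); pivot element 2.
Pivot on row 3; the obj-row RHS becomes 24 − (-23/5)·(19/2) = 677/10.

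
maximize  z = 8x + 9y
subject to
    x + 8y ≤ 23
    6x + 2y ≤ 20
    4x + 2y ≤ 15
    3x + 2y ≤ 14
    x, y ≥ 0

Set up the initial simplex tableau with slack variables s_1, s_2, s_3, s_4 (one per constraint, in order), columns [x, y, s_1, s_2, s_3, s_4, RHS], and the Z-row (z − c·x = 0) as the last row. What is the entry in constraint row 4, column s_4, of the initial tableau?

Slack s_4 belongs to constraint 4; its column is the unit vector e_4, so the entry in row 4 is 1.

1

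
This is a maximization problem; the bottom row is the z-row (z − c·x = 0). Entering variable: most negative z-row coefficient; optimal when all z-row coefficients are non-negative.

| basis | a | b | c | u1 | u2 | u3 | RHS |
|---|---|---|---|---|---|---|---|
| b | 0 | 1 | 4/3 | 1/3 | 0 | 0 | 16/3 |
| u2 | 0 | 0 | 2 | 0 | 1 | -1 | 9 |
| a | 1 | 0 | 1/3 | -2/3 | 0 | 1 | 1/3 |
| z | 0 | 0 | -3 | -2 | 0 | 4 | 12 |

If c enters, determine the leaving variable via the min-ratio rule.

Column c entries and ratios — b: (16/3)/(4/3) = 4; u2: 9/2 = 9/2; a: (1/3)/(1/3) = 1.
Smallest ratio is 1 in the row of a, so a leaves.

a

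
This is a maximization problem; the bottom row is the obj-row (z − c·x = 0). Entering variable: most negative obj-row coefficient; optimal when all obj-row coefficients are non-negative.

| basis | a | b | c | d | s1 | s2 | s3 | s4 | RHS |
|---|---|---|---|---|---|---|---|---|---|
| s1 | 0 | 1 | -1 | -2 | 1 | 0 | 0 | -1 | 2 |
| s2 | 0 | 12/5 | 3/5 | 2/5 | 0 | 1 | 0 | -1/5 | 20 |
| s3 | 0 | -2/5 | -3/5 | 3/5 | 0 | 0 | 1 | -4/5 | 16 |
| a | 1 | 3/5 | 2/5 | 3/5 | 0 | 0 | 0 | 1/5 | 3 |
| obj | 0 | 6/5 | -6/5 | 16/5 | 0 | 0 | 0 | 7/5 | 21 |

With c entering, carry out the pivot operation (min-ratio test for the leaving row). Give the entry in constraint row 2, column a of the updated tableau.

Ratio test on column c — row 1: entry -1 ≤ 0; row 2: 20/(3/5) = 100/3; row 3: entry -3/5 ≤ 0; row 4: 3/(2/5) = 15/2. Minimum is 15/2 at row 4 (a leaves); pivot element 2/5.
Divide row 4 by 2/5; eliminate column c from the other rows.
Row 2 update in column a: 0 − (3/5)·(5/2) = -3/2.

-3/2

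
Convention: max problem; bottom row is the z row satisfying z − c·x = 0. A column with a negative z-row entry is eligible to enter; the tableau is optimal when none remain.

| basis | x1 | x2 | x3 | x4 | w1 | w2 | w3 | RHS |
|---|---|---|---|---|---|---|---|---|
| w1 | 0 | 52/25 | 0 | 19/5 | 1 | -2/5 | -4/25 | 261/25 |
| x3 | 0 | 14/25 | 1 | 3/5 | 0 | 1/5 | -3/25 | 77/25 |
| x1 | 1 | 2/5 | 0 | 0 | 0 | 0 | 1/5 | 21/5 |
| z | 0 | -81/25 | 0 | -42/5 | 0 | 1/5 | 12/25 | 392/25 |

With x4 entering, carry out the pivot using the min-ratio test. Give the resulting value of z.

Ratio test on column x4 — row 1: (261/25)/(19/5) = 261/95; row 2: (77/25)/(3/5) = 77/15; row 3: entry 0 ≤ 0. Minimum is 261/95 at row 1 (w1 leaves); pivot element 19/5.
Pivot on row 1; the z-row RHS becomes 392/25 − (-42/5)·(261/95) = 3682/95.

3682/95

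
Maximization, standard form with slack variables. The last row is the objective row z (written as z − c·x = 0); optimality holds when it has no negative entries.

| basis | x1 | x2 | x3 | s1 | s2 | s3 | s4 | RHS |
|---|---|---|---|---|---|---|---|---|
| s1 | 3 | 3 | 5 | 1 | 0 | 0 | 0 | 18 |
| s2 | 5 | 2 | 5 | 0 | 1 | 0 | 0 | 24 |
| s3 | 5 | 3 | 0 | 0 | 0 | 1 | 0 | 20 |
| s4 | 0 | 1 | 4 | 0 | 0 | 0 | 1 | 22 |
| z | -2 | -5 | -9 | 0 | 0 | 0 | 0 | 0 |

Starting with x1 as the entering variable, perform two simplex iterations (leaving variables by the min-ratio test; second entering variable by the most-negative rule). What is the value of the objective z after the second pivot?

Ratio test on column x1 — row 1: 18/3 = 6; row 2: 24/5 = 24/5; row 3: 20/5 = 4; row 4: entry 0 ≤ 0. Minimum is 4 at row 3 (s3 leaves); pivot element 5.
Pivot on row 3; the z-row RHS becomes 0 − (-2)·4 = 8.
Next entering variable (most negative z-row entry -9): x3.
Ratio test on column x3 — row 1: 6/5 = 6/5; row 2: 4/5 = 4/5; row 3: entry 0 ≤ 0; row 4: 22/4 = 11/2. Minimum is 4/5 at row 2 (s2 leaves); pivot element 5.
After the second pivot the z-row RHS is 8 − (-9)·(4/5) = 76/5.

76/5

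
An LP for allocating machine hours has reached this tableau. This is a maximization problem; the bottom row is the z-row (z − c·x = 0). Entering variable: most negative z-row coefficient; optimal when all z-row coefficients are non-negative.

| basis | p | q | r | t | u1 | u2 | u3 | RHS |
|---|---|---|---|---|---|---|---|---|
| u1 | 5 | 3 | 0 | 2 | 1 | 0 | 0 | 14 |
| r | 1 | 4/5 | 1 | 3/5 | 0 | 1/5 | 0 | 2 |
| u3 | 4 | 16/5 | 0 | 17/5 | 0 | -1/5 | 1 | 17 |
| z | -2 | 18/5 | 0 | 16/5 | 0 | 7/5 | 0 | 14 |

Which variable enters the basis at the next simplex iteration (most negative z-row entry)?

Negative z-row entries: p: -2.
The most negative is -2 in column p, so p enters.

p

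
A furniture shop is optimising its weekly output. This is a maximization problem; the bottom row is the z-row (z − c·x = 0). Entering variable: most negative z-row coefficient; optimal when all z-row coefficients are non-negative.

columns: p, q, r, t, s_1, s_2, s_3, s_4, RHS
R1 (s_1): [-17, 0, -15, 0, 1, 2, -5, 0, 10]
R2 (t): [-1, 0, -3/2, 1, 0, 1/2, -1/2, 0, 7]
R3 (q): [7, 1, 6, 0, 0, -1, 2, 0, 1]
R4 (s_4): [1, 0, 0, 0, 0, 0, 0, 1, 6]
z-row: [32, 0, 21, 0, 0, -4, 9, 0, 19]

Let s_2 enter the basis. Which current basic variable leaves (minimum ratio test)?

s_1

Column s_2 entries and ratios — s_1: 10/2 = 5; t: 7/(1/2) = 14; q: -1 ≤ 0, skip; s_4: 0 ≤ 0, skip.
Smallest ratio is 5 in the row of s_1, so s_1 leaves.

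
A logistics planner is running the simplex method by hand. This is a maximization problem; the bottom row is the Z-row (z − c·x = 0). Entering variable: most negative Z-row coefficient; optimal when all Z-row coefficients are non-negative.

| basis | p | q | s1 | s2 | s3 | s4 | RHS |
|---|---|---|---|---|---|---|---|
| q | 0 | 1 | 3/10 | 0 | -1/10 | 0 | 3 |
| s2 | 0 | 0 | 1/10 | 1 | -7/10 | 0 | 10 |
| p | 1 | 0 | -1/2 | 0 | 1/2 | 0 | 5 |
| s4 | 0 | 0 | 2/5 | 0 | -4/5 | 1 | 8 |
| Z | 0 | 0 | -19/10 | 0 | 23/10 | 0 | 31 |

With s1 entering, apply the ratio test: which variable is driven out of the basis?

Column s1 entries and ratios — q: 3/(3/10) = 10; s2: 10/(1/10) = 100; p: -1/2 ≤ 0, skip; s4: 8/(2/5) = 20.
Smallest ratio is 10 in the row of q, so q leaves.

q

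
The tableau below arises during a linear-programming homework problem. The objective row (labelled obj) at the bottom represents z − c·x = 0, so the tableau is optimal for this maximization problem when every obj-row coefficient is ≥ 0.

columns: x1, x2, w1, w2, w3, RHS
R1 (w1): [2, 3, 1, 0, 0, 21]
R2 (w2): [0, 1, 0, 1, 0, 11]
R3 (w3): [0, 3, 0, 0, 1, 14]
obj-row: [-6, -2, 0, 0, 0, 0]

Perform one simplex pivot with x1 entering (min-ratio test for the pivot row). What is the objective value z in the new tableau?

63

Ratio test on column x1 — row 1: 21/2 = 21/2; row 2: entry 0 ≤ 0; row 3: entry 0 ≤ 0. Minimum is 21/2 at row 1 (w1 leaves); pivot element 2.
Pivot on row 1; the obj-row RHS becomes 0 − (-6)·(21/2) = 63.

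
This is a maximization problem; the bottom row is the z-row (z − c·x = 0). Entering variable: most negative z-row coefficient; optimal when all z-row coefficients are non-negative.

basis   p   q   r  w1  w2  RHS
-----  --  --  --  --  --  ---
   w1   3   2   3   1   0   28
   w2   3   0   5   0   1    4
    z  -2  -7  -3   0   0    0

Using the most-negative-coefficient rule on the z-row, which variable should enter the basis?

q

Negative z-row entries: p: -2, q: -7, r: -3.
The most negative is -7 in column q, so q enters.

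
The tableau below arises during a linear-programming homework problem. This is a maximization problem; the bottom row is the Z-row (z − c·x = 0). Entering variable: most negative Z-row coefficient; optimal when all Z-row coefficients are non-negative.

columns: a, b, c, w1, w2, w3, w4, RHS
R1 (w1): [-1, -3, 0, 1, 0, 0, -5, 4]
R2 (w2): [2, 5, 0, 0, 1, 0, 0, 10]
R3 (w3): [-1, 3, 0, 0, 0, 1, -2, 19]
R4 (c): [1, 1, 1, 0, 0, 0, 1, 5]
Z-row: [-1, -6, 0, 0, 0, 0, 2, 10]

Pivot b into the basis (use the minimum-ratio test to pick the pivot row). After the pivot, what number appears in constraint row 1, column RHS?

Ratio test on column b — row 1: entry -3 ≤ 0; row 2: 10/5 = 2; row 3: 19/3 = 19/3; row 4: 5/1 = 5. Minimum is 2 at row 2 (w2 leaves); pivot element 5.
Divide row 2 by 5; eliminate column b from the other rows.
Row 1 update in column RHS: 4 − (-3)·2 = 10.

10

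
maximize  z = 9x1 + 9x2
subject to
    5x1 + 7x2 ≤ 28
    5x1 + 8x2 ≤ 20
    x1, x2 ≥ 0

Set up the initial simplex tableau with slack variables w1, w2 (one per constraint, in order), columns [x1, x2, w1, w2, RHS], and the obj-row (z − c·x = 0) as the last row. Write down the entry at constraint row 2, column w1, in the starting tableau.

Slack w1 belongs to constraint 1; its column is the unit vector e_1, so the entry in row 2 is 0.

0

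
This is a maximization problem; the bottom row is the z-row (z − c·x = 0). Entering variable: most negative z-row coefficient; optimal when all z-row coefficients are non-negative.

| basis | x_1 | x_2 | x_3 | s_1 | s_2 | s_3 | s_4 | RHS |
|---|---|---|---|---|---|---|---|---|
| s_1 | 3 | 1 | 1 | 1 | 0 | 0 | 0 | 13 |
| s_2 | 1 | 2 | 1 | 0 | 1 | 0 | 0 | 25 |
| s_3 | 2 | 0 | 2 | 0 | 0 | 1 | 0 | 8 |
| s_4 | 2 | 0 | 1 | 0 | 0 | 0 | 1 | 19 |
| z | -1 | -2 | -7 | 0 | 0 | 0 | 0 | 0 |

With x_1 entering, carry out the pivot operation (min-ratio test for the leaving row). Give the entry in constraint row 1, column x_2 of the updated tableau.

Ratio test on column x_1 — row 1: 13/3 = 13/3; row 2: 25/1 = 25; row 3: 8/2 = 4; row 4: 19/2 = 19/2. Minimum is 4 at row 3 (s_3 leaves); pivot element 2.
Divide row 3 by 2; eliminate column x_1 from the other rows.
Row 1 update in column x_2: 1 − 3·0 = 1.

1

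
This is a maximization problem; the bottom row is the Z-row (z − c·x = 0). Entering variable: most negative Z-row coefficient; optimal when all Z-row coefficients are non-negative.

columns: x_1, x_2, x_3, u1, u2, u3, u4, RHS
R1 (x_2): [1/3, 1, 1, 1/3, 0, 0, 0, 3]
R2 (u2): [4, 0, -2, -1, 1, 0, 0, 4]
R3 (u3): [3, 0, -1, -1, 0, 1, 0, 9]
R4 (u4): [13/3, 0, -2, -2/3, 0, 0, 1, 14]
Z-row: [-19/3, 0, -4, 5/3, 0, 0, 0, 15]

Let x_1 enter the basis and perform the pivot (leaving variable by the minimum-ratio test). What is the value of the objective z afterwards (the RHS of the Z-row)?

Ratio test on column x_1 — row 1: 3/(1/3) = 9; row 2: 4/4 = 1; row 3: 9/3 = 3; row 4: 14/(13/3) = 42/13. Minimum is 1 at row 2 (u2 leaves); pivot element 4.
Pivot on row 2; the Z-row RHS becomes 15 − (-19/3)·1 = 64/3.

64/3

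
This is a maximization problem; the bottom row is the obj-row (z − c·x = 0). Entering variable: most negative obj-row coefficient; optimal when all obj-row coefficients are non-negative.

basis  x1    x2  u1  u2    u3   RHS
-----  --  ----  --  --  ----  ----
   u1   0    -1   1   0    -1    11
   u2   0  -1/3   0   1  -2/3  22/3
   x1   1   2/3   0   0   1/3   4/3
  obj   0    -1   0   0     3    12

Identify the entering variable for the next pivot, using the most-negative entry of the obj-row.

Negative obj-row entries: x2: -1.
The most negative is -1 in column x2, so x2 enters.

x2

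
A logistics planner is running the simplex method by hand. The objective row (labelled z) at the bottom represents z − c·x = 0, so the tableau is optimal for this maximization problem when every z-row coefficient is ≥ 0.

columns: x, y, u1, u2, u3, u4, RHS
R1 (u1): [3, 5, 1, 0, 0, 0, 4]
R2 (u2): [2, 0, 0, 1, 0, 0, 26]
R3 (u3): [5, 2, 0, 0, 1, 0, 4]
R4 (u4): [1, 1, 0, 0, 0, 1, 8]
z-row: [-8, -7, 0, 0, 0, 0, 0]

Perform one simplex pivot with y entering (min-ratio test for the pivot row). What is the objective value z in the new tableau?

28/5

Ratio test on column y — row 1: 4/5 = 4/5; row 2: entry 0 ≤ 0; row 3: 4/2 = 2; row 4: 8/1 = 8. Minimum is 4/5 at row 1 (u1 leaves); pivot element 5.
Pivot on row 1; the z-row RHS becomes 0 − (-7)·(4/5) = 28/5.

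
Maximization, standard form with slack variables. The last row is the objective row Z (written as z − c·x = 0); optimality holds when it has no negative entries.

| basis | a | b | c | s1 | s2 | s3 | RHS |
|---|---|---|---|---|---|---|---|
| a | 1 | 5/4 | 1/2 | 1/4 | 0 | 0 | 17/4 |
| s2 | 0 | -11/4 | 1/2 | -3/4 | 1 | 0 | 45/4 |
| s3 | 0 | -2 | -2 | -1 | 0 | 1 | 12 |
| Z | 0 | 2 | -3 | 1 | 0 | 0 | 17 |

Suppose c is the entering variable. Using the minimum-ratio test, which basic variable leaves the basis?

Column c entries and ratios — a: (17/4)/(1/2) = 17/2; s2: (45/4)/(1/2) = 45/2; s3: -2 ≤ 0, skip.
Smallest ratio is 17/2 in the row of a, so a leaves.

a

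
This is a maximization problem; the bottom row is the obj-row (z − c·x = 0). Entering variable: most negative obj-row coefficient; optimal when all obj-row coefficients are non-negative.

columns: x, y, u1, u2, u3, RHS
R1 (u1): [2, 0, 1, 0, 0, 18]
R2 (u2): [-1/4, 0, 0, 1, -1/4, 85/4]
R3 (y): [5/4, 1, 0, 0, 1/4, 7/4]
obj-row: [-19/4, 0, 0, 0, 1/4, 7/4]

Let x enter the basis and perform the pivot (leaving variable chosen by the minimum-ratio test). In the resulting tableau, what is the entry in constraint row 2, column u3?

Ratio test on column x — row 1: 18/2 = 9; row 2: entry -1/4 ≤ 0; row 3: (7/4)/(5/4) = 7/5. Minimum is 7/5 at row 3 (y leaves); pivot element 5/4.
Divide row 3 by 5/4; eliminate column x from the other rows.
Row 2 update in column u3: -1/4 − (-1/4)·(1/5) = -1/5.

-1/5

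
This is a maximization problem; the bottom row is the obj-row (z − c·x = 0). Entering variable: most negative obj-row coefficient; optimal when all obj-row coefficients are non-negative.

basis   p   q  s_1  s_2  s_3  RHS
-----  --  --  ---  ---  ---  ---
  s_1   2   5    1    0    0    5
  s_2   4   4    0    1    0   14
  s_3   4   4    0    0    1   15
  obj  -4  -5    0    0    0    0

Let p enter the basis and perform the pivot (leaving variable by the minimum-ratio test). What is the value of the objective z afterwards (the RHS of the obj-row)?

Ratio test on column p — row 1: 5/2 = 5/2; row 2: 14/4 = 7/2; row 3: 15/4 = 15/4. Minimum is 5/2 at row 1 (s_1 leaves); pivot element 2.
Pivot on row 1; the obj-row RHS becomes 0 − (-4)·(5/2) = 10.

10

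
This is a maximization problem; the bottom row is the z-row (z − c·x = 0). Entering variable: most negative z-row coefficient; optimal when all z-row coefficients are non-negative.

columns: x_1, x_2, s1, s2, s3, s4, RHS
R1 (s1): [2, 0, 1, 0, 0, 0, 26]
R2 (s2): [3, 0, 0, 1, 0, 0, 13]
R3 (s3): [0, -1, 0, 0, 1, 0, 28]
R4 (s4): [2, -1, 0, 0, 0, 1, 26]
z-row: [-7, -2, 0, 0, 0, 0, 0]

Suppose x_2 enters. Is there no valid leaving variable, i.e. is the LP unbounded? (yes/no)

Every constraint-row entry in column x_2 is ≤ 0, so increasing x_2 is unbounded.

yes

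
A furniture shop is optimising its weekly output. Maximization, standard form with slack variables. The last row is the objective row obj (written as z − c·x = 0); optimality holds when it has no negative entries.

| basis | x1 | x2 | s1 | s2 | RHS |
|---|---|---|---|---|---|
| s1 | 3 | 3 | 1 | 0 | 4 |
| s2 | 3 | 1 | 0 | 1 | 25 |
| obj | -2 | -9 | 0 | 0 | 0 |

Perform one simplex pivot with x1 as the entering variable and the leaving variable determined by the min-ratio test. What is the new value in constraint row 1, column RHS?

4/3

Ratio test on column x1 — row 1: 4/3 = 4/3; row 2: 25/3 = 25/3. Minimum is 4/3 at row 1 (s1 leaves); pivot element 3.
Divide row 1 by 3; eliminate column x1 from the other rows.
In the new row 1, the RHS entry is the old entry divided by the pivot: 4/3 = 4/3.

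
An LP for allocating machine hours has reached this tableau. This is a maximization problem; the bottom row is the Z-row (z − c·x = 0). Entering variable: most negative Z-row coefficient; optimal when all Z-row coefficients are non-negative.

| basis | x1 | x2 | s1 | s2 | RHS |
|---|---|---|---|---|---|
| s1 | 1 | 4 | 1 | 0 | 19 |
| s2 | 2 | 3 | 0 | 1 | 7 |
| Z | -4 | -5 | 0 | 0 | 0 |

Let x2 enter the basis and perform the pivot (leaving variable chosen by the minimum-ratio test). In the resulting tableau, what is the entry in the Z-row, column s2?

5/3

Ratio test on column x2 — row 1: 19/4 = 19/4; row 2: 7/3 = 7/3. Minimum is 7/3 at row 2 (s2 leaves); pivot element 3.
Divide row 2 by 3; eliminate column x2 from the other rows.
Z-row update in column s2: 0 − (-5)·(1/3) = 5/3.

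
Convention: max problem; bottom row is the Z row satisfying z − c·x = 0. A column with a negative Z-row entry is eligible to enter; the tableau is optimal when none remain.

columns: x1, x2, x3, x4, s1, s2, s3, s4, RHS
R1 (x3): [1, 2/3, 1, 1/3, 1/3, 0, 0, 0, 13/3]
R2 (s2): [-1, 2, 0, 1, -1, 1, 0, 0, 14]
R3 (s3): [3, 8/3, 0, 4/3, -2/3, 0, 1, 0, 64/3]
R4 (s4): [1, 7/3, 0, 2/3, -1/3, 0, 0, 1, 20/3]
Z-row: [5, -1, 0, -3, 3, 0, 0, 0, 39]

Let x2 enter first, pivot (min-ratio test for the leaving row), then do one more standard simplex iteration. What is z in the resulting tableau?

Ratio test on column x2 — row 1: (13/3)/(2/3) = 13/2; row 2: 14/2 = 7; row 3: (64/3)/(8/3) = 8; row 4: (20/3)/(7/3) = 20/7. Minimum is 20/7 at row 4 (s4 leaves); pivot element 7/3.
Pivot on row 4; the Z-row RHS becomes 39 − (-1)·(20/7) = 293/7.
Next entering variable (most negative Z-row entry -19/7): x4.
Ratio test on column x4 — row 1: (17/7)/(1/7) = 17; row 2: (58/7)/(3/7) = 58/3; row 3: (96/7)/(4/7) = 24; row 4: (20/7)/(2/7) = 10. Minimum is 10 at row 4 (x2 leaves); pivot element 2/7.
After the second pivot the Z-row RHS is 293/7 − (-19/7)·10 = 69.

69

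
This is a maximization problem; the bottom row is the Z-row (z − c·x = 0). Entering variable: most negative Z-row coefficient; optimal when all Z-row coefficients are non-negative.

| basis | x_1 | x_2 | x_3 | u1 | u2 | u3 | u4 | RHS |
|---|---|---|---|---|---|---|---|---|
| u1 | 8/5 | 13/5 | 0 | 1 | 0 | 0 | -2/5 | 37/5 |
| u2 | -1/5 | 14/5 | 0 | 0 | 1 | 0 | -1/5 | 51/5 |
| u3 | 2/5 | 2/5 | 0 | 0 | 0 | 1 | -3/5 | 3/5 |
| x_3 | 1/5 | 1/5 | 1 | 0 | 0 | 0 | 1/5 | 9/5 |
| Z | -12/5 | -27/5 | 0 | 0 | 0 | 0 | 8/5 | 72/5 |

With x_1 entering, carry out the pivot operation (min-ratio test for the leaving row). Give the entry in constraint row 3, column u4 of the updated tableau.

Ratio test on column x_1 — row 1: (37/5)/(8/5) = 37/8; row 2: entry -1/5 ≤ 0; row 3: (3/5)/(2/5) = 3/2; row 4: (9/5)/(1/5) = 9. Minimum is 3/2 at row 3 (u3 leaves); pivot element 2/5.
Divide row 3 by 2/5; eliminate column x_1 from the other rows.
In the new row 3, the u4 entry is the old entry divided by the pivot: (-3/5)/(2/5) = -3/2.

-3/2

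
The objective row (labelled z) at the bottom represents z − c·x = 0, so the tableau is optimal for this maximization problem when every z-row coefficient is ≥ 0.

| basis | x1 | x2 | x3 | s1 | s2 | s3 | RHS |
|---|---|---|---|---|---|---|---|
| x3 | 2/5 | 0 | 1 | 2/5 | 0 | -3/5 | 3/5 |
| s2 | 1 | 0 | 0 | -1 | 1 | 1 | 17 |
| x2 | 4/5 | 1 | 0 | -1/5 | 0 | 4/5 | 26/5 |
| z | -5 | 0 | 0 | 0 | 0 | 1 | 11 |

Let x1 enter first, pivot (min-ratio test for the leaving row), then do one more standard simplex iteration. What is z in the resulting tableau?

Ratio test on column x1 — row 1: (3/5)/(2/5) = 3/2; row 2: 17/1 = 17; row 3: (26/5)/(4/5) = 13/2. Minimum is 3/2 at row 1 (x3 leaves); pivot element 2/5.
Pivot on row 1; the z-row RHS becomes 11 − (-5)·(3/2) = 37/2.
Next entering variable (most negative z-row entry -13/2): s3.
Ratio test on column s3 — row 1: entry -3/2 ≤ 0; row 2: (31/2)/(5/2) = 31/5; row 3: 4/2 = 2. Minimum is 2 at row 3 (x2 leaves); pivot element 2.
After the second pivot the z-row RHS is 37/2 − (-13/2)·2 = 63/2.

63/2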